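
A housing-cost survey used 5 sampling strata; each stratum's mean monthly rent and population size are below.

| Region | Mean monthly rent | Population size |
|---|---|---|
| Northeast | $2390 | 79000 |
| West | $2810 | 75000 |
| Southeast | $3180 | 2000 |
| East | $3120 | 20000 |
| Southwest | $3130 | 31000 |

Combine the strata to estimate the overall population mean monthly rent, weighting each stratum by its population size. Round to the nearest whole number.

Σ Nₕ·x̄ₕ = 2390×79000 + 2810×75000 + 3180×2000 + 3120×20000 + 3130×31000
  = 188810000 + 210750000 + 6360000 + 62400000 + 97030000 = 565350000
Σ Nₕ = 79000 + 75000 + 2000 + 20000 + 31000 = 207000
Overall mean = 565350000 / 207000 = 2731.1594

2731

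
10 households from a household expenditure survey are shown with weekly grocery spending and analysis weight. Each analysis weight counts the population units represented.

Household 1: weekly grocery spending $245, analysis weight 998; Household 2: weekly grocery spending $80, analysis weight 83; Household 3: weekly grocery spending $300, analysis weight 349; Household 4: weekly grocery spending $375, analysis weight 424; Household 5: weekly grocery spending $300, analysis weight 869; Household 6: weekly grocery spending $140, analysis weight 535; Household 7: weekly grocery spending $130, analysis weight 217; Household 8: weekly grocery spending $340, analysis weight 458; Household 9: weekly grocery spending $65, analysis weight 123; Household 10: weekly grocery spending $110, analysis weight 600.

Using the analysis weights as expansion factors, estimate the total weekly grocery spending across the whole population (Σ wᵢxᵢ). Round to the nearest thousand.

1108000

Weighted total = 245×998 + 80×83 + 300×349 + 375×424 + 300×869 + 140×535 + 130×217 + 340×458 + 65×123 + 110×600
  = 244510 + 6640 + 104700 + 159000 + 260700 + 74900 + 28210 + 155720 + 7995 + 66000 = 1108375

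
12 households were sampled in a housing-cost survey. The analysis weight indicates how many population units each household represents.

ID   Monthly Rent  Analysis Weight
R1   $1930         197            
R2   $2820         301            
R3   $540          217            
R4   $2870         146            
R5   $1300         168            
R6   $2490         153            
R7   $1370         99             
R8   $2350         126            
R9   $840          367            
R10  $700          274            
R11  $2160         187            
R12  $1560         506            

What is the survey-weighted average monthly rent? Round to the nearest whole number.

1638

Weighted sum = 1930×197 + 2820×301 + 540×217 + 2870×146 + 1300×168 + 2490×153 + 1370×99 + 2350×126 + 840×367 + 700×274 + 2160×187 + 1560×506
  = 380210 + 848820 + 117180 + 419020 + 218400 + 380970 + 135630 + 296100 + 308280 + 191800 + 403920 + 789360 = 4489690
Sum of weights = 197 + 301 + 217 + 146 + 168 + 153 + 99 + 126 + 367 + 274 + 187 + 506 = 2741
Weighted mean = 4489690 / 2741 = 1637.9752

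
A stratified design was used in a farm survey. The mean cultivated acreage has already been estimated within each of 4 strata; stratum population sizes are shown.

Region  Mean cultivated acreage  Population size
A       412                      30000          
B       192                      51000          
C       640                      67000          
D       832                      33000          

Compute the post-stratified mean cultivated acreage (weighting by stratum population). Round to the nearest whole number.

Σ Nₕ·x̄ₕ = 412×30000 + 192×51000 + 640×67000 + 832×33000
  = 92488000
Σ Nₕ = 30000 + 51000 + 67000 + 33000 = 181000
Overall mean = 92488000 / 181000 = 510.98343

511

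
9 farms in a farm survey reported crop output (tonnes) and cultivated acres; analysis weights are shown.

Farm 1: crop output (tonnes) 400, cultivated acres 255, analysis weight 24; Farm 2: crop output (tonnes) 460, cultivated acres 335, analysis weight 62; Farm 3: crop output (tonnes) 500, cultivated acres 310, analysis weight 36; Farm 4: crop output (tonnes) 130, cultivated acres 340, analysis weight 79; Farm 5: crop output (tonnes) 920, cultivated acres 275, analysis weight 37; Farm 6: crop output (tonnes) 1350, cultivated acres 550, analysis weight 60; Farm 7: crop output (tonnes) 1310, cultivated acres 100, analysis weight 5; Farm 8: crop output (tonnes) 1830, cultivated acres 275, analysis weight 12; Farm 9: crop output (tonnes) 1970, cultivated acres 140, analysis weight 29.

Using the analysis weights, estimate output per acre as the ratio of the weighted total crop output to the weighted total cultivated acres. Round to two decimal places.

Σ wᵢ·y = 267070
Σ wᵢ·x = 255×24 + 335×62 + 310×36 + 340×79 + 275×37 + 550×60 + 100×5 + 275×12 + 140×29
  = 6120 + 20770 + 11160 + 26860 + 10175 + 33000 + 500 + 3300 + 4060 = 115945
Ratio = 267070 / 115945 = 2.3034197

2.30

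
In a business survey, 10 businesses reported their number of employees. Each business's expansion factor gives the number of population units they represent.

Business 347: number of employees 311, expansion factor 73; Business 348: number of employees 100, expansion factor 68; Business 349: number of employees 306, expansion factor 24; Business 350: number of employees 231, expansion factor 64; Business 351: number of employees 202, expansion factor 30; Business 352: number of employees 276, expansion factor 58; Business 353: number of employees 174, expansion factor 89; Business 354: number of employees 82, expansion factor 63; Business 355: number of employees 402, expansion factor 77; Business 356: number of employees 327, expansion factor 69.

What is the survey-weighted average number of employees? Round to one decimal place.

Weighted sum = 311×73 + 100×68 + 306×24 + 231×64 + 202×30 + 276×58 + 174×89 + 82×63 + 402×77 + 327×69
  = 22703 + 6800 + 7344 + 14784 + 6060 + 16008 + 15486 + 5166 + 30954 + 22563 = 147868
Sum of weights = 73 + 68 + 24 + 64 + 30 + 58 + 89 + 63 + 77 + 69 = 615
Weighted mean = 147868 / 615 = 240.43577

240.4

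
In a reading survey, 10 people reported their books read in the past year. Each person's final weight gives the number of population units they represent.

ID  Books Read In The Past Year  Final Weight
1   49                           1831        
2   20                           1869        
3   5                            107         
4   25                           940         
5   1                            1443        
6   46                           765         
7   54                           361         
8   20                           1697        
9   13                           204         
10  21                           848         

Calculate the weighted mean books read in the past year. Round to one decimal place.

Weighted sum = 49×1831 + 20×1869 + 5×107 + 25×940 + 1×1443 + 46×765 + 54×361 + 20×1697 + 13×204 + 21×848
  = 89719 + 37380 + 535 + 23500 + 1443 + 35190 + 19494 + 33940 + 2652 + 17808 = 261661
Sum of weights = 1831 + 1869 + 107 + 940 + 1443 + 765 + 361 + 1697 + 204 + 848 = 10065
Weighted mean = 261661 / 10065 = 25.997119

26.0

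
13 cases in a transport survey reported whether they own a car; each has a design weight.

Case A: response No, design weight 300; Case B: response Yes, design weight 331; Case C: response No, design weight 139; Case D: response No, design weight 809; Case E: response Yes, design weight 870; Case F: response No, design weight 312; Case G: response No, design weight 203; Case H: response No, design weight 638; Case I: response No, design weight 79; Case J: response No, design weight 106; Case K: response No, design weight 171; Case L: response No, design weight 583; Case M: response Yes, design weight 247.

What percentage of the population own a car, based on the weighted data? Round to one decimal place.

Sum of weights for 'Yes' = 331 + 870 + 247 = 1448
Total weight = 4788
Weighted proportion = 1448 / 4788 = 0.30242272 → 30.242272%

30.2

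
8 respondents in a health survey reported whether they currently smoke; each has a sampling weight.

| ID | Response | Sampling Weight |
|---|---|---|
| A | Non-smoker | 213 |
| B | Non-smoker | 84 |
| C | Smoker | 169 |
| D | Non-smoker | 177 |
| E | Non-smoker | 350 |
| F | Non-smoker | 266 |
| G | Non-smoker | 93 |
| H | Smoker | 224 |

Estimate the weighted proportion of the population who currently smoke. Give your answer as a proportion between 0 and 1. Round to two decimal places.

0.25

Sum of weights for 'Smoker' = 169 + 224 = 393
Total weight = 213 + 84 + 169 + 177 + 350 + 266 + 93 + 224 = 1576
Weighted proportion = 393 / 1576 = 0.24936548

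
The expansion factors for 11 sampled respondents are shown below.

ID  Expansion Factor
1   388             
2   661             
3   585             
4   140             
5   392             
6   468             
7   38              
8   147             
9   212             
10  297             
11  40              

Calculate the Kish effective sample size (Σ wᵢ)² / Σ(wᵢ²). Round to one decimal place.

7.7

Σ wᵢ = 388 + 661 + 585 + 140 + 392 + 468 + 38 + 147 + 212 + 297 + 40 = 3368
Σ wᵢ² = 1479784
n_eff = 3368² / 1479784 = 11343424 / 1479784 = 7.6655944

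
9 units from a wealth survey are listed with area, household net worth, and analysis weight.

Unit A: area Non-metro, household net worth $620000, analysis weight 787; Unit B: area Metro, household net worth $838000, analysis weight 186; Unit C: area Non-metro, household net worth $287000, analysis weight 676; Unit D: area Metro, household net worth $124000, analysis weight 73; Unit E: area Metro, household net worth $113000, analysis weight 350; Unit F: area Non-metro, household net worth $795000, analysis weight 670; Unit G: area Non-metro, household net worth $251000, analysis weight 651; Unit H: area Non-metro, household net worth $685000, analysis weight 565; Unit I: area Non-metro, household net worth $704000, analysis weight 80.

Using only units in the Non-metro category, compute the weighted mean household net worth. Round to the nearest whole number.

531160

Non-metro rows: A, C, F, G, H, I
Weighted sum = 620000×787 + 287000×676 + 795000×670 + 251000×651 + 685000×565 + 704000×80
  = 487940000 + 194012000 + 532650000 + 163401000 + 387025000 + 56320000 = 1821348000
Sum of weights = 787 + 676 + 670 + 651 + 565 + 80 = 3429
Weighted mean = 1821348000 / 3429 = 531160.1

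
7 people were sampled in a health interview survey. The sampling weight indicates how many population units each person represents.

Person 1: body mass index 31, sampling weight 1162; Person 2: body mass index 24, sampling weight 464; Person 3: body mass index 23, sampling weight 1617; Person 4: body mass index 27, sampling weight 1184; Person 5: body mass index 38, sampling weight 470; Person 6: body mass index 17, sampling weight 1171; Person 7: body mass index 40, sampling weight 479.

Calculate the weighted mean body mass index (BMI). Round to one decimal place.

Weighted sum = 31×1162 + 24×464 + 23×1617 + 27×1184 + 38×470 + 17×1171 + 40×479
  = 173244
Sum of weights = 1162 + 464 + 1617 + 1184 + 470 + 1171 + 479 = 6547
Weighted mean = 173244 / 6547 = 26.461585

26.5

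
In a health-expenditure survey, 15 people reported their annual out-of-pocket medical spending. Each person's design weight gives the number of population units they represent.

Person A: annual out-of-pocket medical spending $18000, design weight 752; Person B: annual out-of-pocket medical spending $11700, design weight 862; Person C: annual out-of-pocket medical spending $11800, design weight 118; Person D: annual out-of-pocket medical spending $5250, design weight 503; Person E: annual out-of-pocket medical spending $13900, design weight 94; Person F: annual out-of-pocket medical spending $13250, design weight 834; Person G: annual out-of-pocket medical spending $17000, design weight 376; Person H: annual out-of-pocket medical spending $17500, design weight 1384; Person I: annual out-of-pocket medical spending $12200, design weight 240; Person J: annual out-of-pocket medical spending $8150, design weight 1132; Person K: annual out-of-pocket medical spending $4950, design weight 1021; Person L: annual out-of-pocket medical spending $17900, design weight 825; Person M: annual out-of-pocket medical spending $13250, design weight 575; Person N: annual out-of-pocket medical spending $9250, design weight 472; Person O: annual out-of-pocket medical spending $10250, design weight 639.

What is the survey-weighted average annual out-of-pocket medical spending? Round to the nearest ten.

Weighted sum = 121133400
Sum of weights = 9827
Weighted mean = 121133400 / 9827 = 12326.59

12330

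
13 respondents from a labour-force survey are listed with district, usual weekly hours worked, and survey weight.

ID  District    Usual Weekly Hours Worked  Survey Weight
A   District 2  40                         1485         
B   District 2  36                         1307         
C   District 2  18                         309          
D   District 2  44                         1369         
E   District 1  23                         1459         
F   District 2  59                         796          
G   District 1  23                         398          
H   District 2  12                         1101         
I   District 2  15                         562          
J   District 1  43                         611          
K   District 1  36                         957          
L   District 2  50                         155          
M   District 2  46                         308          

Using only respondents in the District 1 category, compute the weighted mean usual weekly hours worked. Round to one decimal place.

30.2

District 1 rows: E, G, J, K
Weighted sum = 23×1459 + 23×398 + 43×611 + 36×957
  = 33557 + 9154 + 26273 + 34452 = 103436
Sum of weights = 1459 + 398 + 611 + 957 = 3425
Weighted mean = 103436 / 3425 = 30.200292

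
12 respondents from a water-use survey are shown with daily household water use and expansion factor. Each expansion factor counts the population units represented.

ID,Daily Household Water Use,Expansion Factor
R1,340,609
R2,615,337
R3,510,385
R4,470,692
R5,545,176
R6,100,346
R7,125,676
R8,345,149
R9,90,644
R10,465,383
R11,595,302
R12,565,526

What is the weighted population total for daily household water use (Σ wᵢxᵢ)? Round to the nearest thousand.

1915000

Weighted total = 340×609 + 615×337 + 510×385 + 470×692 + 545×176 + 100×346 + 125×676 + 345×149 + 90×644 + 465×383 + 595×302 + 565×526
  = 207060 + 207255 + 196350 + 325240 + 95920 + 34600 + 84500 + 51405 + 57960 + 178095 + 179690 + 297190 = 1915265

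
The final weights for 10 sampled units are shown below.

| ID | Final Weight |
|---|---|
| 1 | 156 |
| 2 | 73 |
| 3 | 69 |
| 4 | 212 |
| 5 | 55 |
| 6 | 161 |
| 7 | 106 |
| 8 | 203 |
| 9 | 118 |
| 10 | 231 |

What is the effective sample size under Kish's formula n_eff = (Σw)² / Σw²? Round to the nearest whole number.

8

Σ wᵢ = 156 + 73 + 69 + 212 + 55 + 161 + 106 + 203 + 118 + 231 = 1384
Σ wᵢ² = 24336 + 5329 + 4761 + 44944 + 3025 + 25921 + 11236 + 41209 + 13924 + 53361 = 228046
n_eff = 1384² / 228046 = 1915456 / 228046 = 8.3994282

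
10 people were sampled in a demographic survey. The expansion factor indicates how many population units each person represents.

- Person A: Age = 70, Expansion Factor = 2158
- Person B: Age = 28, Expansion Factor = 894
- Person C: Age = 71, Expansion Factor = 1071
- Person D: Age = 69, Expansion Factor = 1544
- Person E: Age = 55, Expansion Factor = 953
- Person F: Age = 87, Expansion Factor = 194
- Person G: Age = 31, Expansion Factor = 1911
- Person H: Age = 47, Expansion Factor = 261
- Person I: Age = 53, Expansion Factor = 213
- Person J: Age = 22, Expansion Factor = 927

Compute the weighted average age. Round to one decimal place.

Weighted sum = 70×2158 + 28×894 + 71×1071 + 69×1544 + 55×953 + 87×194 + 31×1911 + 47×261 + 53×213 + 22×927
  = 151060 + 25032 + 76041 + 106536 + 52415 + 16878 + 59241 + 12267 + 11289 + 20394 = 531153
Sum of weights = 10126
Weighted mean = 531153 / 10126 = 52.454375

52.5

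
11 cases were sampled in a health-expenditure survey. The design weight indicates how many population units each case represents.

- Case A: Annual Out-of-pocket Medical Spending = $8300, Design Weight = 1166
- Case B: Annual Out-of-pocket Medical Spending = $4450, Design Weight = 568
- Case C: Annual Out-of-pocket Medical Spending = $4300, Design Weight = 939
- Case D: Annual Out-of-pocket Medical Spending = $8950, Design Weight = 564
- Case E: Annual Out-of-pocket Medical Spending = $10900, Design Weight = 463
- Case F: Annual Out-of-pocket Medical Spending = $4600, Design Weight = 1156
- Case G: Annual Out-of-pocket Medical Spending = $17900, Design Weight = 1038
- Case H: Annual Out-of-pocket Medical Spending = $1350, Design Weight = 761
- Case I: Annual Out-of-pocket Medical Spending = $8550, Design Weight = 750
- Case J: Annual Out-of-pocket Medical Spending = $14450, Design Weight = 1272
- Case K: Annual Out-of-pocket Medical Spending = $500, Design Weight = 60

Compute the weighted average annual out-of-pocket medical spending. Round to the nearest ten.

8710

Weighted sum = 8300×1166 + 4450×568 + 4300×939 + 8950×564 + 10900×463 + 4600×1156 + 17900×1038 + 1350×761 + 8550×750 + 14450×1272 + 500×60
  = 76085650
Sum of weights = 1166 + 568 + 939 + 564 + 463 + 1156 + 1038 + 761 + 750 + 1272 + 60 = 8737
Weighted mean = 76085650 / 8737 = 8708.4411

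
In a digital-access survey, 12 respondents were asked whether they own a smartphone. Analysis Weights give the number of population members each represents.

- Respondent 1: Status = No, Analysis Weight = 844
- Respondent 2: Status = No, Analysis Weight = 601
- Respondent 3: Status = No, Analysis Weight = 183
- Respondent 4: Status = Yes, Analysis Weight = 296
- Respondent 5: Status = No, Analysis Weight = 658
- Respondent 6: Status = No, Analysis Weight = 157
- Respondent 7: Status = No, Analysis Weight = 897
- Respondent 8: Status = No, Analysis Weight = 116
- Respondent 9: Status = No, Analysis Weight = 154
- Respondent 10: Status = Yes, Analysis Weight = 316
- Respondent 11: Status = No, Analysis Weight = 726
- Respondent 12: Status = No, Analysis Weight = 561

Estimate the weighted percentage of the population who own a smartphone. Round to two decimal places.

11.11

Sum of weights for 'Yes' = 296 + 316 = 612
Total weight = 844 + 601 + 183 + 296 + 658 + 157 + 897 + 116 + 154 + 316 + 726 + 561 = 5509
Weighted proportion = 612 / 5509 = 0.11109094 → 11.109094%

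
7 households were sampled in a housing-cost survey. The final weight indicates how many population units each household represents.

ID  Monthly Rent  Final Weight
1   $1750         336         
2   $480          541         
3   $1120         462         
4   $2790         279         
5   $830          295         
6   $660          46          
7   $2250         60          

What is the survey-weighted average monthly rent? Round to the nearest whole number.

Weighted sum = 1750×336 + 480×541 + 1120×462 + 2790×279 + 830×295 + 660×46 + 2250×60
  = 588000 + 259680 + 517440 + 778410 + 244850 + 30360 + 135000 = 2553740
Sum of weights = 336 + 541 + 462 + 279 + 295 + 46 + 60 = 2019
Weighted mean = 2553740 / 2019 = 1264.8539

1265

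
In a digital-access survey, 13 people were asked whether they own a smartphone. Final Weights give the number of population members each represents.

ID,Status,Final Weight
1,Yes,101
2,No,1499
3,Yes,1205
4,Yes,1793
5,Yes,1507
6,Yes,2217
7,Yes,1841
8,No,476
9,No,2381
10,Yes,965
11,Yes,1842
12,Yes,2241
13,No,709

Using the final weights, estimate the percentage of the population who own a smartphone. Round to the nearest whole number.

Sum of weights for 'Yes' = 101 + 1205 + 1793 + 1507 + 2217 + 1841 + 965 + 1842 + 2241 = 13712
Total weight = 18777
Weighted proportion = 13712 / 18777 = 0.7302551 → 73.02551%

73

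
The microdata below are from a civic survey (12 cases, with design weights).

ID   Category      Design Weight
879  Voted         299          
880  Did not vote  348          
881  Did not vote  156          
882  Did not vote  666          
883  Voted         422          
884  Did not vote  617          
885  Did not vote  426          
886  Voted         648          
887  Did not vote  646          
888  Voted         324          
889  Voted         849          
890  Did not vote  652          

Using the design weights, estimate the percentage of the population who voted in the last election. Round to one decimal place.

42.0

Sum of weights for 'Voted' = 299 + 422 + 648 + 324 + 849 = 2542
Total weight = 299 + 348 + 156 + 666 + 422 + 617 + 426 + 648 + 646 + 324 + 849 + 652 = 6053
Weighted proportion = 2542 / 6053 = 0.41995705 → 41.995705%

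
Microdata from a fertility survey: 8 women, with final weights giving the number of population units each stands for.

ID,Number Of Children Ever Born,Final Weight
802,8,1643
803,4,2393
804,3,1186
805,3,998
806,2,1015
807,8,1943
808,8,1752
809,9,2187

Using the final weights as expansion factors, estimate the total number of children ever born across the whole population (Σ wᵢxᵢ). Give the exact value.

80541

Weighted total = 8×1643 + 4×2393 + 3×1186 + 3×998 + 2×1015 + 8×1943 + 8×1752 + 9×2187
  = 13144 + 9572 + 3558 + 2994 + 2030 + 15544 + 14016 + 19683 = 80541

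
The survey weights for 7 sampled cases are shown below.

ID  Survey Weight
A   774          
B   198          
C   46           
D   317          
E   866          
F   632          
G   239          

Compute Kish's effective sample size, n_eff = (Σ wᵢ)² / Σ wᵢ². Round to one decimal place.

Σ wᵢ = 774 + 198 + 46 + 317 + 866 + 632 + 239 = 3072
Σ wᵢ² = 599076 + 39204 + 2116 + 100489 + 749956 + 399424 + 57121 = 1947386
n_eff = 3072² / 1947386 = 9437184 / 1947386 = 4.8460778

4.8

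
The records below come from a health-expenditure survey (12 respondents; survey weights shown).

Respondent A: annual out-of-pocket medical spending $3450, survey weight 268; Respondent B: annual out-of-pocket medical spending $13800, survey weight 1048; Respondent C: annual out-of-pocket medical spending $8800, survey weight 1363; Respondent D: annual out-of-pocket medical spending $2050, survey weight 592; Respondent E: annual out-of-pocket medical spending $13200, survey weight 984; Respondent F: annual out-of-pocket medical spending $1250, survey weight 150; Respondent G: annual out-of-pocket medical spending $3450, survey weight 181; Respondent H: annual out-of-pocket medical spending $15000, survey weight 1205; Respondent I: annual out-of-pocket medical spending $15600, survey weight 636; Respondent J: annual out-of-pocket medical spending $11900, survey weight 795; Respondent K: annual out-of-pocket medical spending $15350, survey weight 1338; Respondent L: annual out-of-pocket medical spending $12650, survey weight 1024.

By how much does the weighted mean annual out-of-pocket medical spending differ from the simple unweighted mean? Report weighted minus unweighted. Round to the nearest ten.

2120

Unweighted sum = 3450 + 13800 + 8800 + 2050 + 13200 + 1250 + 3450 + 15000 + 15600 + 11900 + 15350 + 12650 = 116500
Unweighted mean = 116500 / 12 = 9708.3333
Weighted sum = 113344750
Sum of weights = 268 + 1048 + 1363 + 592 + 984 + 150 + 181 + 1205 + 636 + 795 + 1338 + 1024 = 9584
Weighted mean = 113344750 / 9584 = 11826.456
Difference (weighted minus unweighted) = 2118.1222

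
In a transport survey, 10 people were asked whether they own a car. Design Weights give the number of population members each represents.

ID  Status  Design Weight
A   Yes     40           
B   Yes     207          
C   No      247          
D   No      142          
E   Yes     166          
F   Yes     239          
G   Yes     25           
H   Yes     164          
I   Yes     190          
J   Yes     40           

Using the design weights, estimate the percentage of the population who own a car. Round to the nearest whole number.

Sum of weights for 'Yes' = 40 + 207 + 166 + 239 + 25 + 164 + 190 + 40 = 1071
Total weight = 40 + 207 + 247 + 142 + 166 + 239 + 25 + 164 + 190 + 40 = 1460
Weighted proportion = 1071 / 1460 = 0.73356164 → 73.356164%

73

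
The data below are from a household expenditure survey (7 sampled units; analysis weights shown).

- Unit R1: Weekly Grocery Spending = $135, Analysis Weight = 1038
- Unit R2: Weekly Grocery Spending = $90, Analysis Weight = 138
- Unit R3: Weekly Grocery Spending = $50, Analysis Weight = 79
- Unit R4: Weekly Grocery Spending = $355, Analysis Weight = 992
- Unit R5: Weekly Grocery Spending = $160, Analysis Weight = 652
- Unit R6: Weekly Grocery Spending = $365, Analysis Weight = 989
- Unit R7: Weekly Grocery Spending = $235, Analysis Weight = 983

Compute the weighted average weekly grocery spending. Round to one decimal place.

247.4

Weighted sum = 135×1038 + 90×138 + 50×79 + 355×992 + 160×652 + 365×989 + 235×983
  = 140130 + 12420 + 3950 + 352160 + 104320 + 360985 + 231005 = 1204970
Sum of weights = 1038 + 138 + 79 + 992 + 652 + 989 + 983 = 4871
Weighted mean = 1204970 / 4871 = 247.37631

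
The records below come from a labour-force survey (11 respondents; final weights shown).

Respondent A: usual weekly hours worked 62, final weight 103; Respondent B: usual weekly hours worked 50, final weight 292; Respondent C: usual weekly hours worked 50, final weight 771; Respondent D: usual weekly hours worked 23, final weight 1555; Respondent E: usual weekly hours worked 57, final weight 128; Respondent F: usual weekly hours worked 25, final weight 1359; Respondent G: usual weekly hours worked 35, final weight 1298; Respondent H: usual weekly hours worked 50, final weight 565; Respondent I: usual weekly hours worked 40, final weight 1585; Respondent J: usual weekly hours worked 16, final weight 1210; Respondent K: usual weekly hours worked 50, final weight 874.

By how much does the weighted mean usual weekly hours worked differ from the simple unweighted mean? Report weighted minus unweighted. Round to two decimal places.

Unweighted sum = 62 + 50 + 50 + 23 + 57 + 25 + 35 + 50 + 40 + 16 + 50 = 458
Unweighted mean = 458 / 11 = 41.636364
Weighted sum = 62×103 + 50×292 + 50×771 + 23×1555 + 57×128 + 25×1359 + 35×1298 + 50×565 + 40×1585 + 16×1210 + 50×874
  = 6386 + 14600 + 38550 + 35765 + 7296 + 33975 + 45430 + 28250 + 63400 + 19360 + 43700 = 336712
Sum of weights = 9740
Weighted mean = 336712 / 9740 = 34.570021
Difference (weighted minus unweighted) = -7.0663431

-7.07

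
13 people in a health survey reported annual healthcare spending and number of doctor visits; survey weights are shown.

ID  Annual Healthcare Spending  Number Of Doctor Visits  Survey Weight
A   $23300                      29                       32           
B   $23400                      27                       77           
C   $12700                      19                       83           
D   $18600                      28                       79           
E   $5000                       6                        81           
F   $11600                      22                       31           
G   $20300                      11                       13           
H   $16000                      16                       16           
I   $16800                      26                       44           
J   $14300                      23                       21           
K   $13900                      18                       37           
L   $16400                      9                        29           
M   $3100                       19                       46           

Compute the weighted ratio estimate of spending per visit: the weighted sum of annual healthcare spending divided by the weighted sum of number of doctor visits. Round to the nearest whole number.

Σ wᵢ·y = 8527400
Σ wᵢ·x = 11791
Ratio = 8527400 / 11791 = 723.21262

723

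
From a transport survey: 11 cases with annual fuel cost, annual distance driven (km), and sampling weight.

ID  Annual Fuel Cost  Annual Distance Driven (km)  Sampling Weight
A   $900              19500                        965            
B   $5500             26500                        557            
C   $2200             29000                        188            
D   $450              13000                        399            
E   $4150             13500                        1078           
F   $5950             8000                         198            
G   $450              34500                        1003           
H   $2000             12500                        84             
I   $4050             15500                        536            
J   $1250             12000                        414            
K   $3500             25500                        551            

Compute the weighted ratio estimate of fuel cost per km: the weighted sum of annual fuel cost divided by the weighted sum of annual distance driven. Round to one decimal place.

0.1

Σ wᵢ·y = 900×965 + 5500×557 + 2200×188 + 450×399 + 4150×1078 + 5950×198 + 450×1003 + 2000×84 + 4050×536 + 1250×414 + 3500×551
  = 15413100
Σ wᵢ·x = 19500×965 + 26500×557 + 29000×188 + 13000×399 + 13500×1078 + 8000×198 + 34500×1003 + 12500×84 + 15500×536 + 12000×414 + 25500×551
  = 18817500 + 14760500 + 5452000 + 5187000 + 14553000 + 1584000 + 34603500 + 1050000 + 8308000 + 4968000 + 14050500 = 123334000
Ratio = 15413100 / 123334000 = 0.12497041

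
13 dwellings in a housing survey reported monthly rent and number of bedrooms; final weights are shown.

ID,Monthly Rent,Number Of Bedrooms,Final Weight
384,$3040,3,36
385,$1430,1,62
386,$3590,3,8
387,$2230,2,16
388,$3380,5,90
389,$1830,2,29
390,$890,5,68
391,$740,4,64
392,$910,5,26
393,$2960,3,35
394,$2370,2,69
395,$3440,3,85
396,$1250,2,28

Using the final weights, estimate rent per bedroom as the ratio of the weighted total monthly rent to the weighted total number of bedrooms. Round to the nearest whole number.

Σ wᵢ·y = 1345840
Σ wᵢ·x = 2014
Ratio = 1345840 / 2014 = 668.2423

668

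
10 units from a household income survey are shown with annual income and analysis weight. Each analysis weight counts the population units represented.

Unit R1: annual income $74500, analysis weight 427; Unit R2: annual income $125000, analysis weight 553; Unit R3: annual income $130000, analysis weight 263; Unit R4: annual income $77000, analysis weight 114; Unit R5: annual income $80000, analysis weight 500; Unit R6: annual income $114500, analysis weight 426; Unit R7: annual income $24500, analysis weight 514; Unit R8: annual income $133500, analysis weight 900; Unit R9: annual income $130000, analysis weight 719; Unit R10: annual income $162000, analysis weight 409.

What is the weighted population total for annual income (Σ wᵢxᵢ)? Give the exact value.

Weighted total = 74500×427 + 125000×553 + 130000×263 + 77000×114 + 80000×500 + 114500×426 + 24500×514 + 133500×900 + 130000×719 + 162000×409
  = 31811500 + 69125000 + 34190000 + 8778000 + 40000000 + 48777000 + 12593000 + 120150000 + 93470000 + 66258000 = 525152500

525152500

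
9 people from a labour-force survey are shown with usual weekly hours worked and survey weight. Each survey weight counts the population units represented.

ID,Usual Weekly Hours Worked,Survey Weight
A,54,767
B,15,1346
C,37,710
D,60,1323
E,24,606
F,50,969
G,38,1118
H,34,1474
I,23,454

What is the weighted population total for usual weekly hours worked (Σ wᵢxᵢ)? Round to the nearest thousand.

Weighted total = 54×767 + 15×1346 + 37×710 + 60×1323 + 24×606 + 50×969 + 38×1118 + 34×1474 + 23×454
  = 41418 + 20190 + 26270 + 79380 + 14544 + 48450 + 42484 + 50116 + 10442 = 333294

333000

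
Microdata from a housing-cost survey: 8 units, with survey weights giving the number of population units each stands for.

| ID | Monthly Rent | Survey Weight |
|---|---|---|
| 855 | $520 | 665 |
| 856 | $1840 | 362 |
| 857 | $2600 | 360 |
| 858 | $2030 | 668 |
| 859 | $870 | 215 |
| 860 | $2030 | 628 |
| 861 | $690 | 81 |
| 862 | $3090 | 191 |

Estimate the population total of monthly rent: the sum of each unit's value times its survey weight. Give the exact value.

5411890

Weighted total = 5411890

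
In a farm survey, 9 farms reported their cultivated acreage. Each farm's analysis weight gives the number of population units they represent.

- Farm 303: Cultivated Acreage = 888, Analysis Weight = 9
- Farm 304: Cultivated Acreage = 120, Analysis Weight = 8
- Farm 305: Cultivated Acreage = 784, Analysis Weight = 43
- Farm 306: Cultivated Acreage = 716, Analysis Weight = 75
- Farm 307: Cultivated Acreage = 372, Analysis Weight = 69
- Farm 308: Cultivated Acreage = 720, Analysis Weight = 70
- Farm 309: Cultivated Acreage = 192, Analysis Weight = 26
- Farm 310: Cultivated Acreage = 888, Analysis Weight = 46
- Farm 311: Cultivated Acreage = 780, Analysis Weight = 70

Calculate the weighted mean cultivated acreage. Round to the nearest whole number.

Weighted sum = 888×9 + 120×8 + 784×43 + 716×75 + 372×69 + 720×70 + 192×26 + 888×46 + 780×70
  = 272872
Sum of weights = 9 + 8 + 43 + 75 + 69 + 70 + 26 + 46 + 70 = 416
Weighted mean = 272872 / 416 = 655.94231

656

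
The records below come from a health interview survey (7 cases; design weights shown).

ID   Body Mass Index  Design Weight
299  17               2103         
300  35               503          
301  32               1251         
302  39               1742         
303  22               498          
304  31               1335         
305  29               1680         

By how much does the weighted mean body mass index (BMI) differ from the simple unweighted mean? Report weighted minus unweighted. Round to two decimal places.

Unweighted sum = 17 + 35 + 32 + 39 + 22 + 31 + 29 = 205
Unweighted mean = 205 / 7 = 29.285714
Weighted sum = 17×2103 + 35×503 + 32×1251 + 39×1742 + 22×498 + 31×1335 + 29×1680
  = 35751 + 17605 + 40032 + 67938 + 10956 + 41385 + 48720 = 262387
Sum of weights = 9112
Weighted mean = 262387 / 9112 = 28.795764
Difference (weighted minus unweighted) = -0.48995046

-0.49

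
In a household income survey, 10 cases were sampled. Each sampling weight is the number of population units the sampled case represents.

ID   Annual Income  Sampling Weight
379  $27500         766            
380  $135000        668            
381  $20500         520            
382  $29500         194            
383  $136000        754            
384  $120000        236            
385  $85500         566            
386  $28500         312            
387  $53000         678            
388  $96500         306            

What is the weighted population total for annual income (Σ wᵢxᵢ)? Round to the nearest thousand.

Weighted total = 27500×766 + 135000×668 + 20500×520 + 29500×194 + 136000×754 + 120000×236 + 85500×566 + 28500×312 + 53000×678 + 96500×306
  = 381240000

381240000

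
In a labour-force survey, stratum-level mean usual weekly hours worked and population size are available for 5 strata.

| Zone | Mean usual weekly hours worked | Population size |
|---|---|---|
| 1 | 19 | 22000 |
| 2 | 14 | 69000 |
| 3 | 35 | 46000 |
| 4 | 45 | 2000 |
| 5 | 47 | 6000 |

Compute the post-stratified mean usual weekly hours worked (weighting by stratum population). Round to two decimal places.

Σ Nₕ·x̄ₕ = 19×22000 + 14×69000 + 35×46000 + 45×2000 + 47×6000
  = 418000 + 966000 + 1610000 + 90000 + 282000 = 3366000
Σ Nₕ = 145000
Overall mean = 3366000 / 145000 = 23.213793

23.21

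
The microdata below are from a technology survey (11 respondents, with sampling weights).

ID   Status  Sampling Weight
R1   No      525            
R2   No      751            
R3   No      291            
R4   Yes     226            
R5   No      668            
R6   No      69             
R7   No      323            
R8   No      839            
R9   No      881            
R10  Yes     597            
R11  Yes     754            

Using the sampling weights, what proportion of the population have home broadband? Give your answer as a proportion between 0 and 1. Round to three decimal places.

Sum of weights for 'Yes' = 226 + 597 + 754 = 1577
Total weight = 525 + 751 + 291 + 226 + 668 + 69 + 323 + 839 + 881 + 597 + 754 = 5924
Weighted proportion = 1577 / 5924 = 0.26620527

0.266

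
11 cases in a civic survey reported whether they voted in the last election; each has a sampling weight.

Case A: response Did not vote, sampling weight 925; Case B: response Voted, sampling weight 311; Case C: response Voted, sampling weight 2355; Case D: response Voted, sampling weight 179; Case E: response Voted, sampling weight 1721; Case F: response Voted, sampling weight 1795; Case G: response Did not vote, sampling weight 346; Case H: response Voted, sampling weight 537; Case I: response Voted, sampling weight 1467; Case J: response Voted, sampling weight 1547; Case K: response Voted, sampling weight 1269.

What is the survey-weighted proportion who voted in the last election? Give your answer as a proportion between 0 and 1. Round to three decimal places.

Sum of weights for 'Voted' = 311 + 2355 + 179 + 1721 + 1795 + 537 + 1467 + 1547 + 1269 = 11181
Total weight = 925 + 311 + 2355 + 179 + 1721 + 1795 + 346 + 537 + 1467 + 1547 + 1269 = 12452
Weighted proportion = 11181 / 12452 = 0.89792804

0.898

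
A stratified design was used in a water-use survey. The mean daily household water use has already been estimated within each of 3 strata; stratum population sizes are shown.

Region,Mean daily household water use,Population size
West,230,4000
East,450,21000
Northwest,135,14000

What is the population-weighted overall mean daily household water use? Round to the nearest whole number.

Σ Nₕ·x̄ₕ = 230×4000 + 450×21000 + 135×14000
  = 920000 + 9450000 + 1890000 = 12260000
Σ Nₕ = 4000 + 21000 + 14000 = 39000
Overall mean = 12260000 / 39000 = 314.35897

314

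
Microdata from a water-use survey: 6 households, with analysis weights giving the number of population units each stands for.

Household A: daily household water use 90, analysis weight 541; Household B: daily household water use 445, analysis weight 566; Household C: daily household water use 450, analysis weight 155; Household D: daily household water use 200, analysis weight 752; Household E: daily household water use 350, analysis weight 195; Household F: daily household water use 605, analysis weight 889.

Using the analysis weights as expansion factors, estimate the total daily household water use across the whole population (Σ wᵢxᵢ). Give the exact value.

1126805

Weighted total = 90×541 + 445×566 + 450×155 + 200×752 + 350×195 + 605×889
  = 48690 + 251870 + 69750 + 150400 + 68250 + 537845 = 1126805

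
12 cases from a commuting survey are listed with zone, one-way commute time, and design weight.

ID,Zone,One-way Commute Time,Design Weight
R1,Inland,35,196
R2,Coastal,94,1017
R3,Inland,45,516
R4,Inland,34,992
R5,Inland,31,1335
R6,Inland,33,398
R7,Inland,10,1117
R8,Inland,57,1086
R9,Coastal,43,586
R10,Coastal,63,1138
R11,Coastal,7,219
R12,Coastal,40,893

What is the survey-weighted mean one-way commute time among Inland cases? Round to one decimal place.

Inland rows: R1, R3, R4, R5, R6, R7, R8
Weighted sum = 35×196 + 45×516 + 34×992 + 31×1335 + 33×398 + 10×1117 + 57×1086
  = 191399
Sum of weights = 196 + 516 + 992 + 1335 + 398 + 1117 + 1086 = 5640
Weighted mean = 191399 / 5640 = 33.935993

33.9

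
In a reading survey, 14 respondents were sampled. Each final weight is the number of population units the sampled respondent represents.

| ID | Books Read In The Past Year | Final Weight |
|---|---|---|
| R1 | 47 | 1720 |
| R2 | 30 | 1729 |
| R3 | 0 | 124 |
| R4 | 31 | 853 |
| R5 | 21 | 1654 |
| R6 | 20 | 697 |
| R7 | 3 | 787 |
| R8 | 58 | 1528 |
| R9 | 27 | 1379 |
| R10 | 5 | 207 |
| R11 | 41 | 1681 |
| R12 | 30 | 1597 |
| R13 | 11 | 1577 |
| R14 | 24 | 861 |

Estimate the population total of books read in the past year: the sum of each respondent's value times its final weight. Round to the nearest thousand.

492000

Weighted total = 491922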